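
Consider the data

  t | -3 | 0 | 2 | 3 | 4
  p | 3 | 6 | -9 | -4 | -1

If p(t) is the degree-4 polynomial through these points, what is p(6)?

-2754/35

Using Newton's divided-difference form:
p[-3,0] = (6 - 3) / (0 - (-3)) = 1
p[0,2] = (-9 - 6) / (2 - 0) = -15/2
p[2,3] = (-4 - (-9)) / (3 - 2) = 5
p[3,4] = (-1 - (-4)) / (4 - 3) = 3
p[-3,0,2] = (-15/2 - 1) / (2 - (-3)) = -17/10
p[0,2,3] = (5 - (-15/2)) / (3 - 0) = 25/6
p[2,3,4] = (3 - 5) / (4 - 2) = -1
p[-3,0,2,3] = (25/6 - (-17/10)) / (3 - (-3)) = 44/45
p[0,2,3,4] = (-1 - 25/6) / (4 - 0) = -31/24
p[-3,0,2,3,4] = (-31/24 - 44/45) / (4 - (-3)) = -817/2520
p(6) = 3 + 1·(9) + (-17/10)·(9)·(6) + (44/45)·(9)·(6)·(4) + (-817/2520)·(9)·(6)·(4)·(3) = -2754/35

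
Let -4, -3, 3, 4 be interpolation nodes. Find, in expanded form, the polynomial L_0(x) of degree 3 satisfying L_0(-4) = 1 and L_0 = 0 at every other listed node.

L_0(x) = (x + 3)(x - 3)(x - 4) / [(-1)·(-7)·(-8)]
       = (x^3 - 4x^2 - 9x + 36) / (-56)

L_0(x) = -(1/56)x^3 + (1/14)x^2 + (9/56)x - 9/14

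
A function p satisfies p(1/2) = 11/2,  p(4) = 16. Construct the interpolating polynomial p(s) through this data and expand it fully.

Build the Lagrange basis polynomials:
L_0(s) = (s - 4) / [-7/2] = -(2/7)s + 8/7
L_1(s) = (s - 1/2) / [7/2] = (2/7)s - 1/7
p(s) = (11/2)·L_0 + 16·L_1
  (11/2)·L_0(s) = -(11/7)s + 44/7
  16·L_1(s) = (32/7)s - 16/7
Adding term by term: 3s + 4

p(s) = 3s + 4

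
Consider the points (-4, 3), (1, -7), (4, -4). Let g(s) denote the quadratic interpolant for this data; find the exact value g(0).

-13/2

Using Newton's divided-difference form:
g[-4,1] = (-7 - 3) / (1 - (-4)) = -2
g[1,4] = (-4 - (-7)) / (4 - 1) = 1
g[-4,1,4] = (1 - (-2)) / (4 - (-4)) = 3/8
g(0) = 3 + (-2)·(4) + (3/8)·(4)·(-1) = -13/2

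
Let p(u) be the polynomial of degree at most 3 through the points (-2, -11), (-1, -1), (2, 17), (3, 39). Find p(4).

79

L_0(4) = (5)·(2)·(1)/[(-1)·(-4)·(-5)] = -1/2
L_1(4) = (6)·(2)·(1)/[(1)·(-3)·(-4)] = 1
L_2(4) = (6)·(5)·(1)/[(4)·(3)·(-1)] = -5/2
L_3(4) = (6)·(5)·(2)/[(5)·(4)·(1)] = 3
Sum: (-11)·(-1/2) + (-1)·(1) + 17·(-5/2) + 39·(3) = 79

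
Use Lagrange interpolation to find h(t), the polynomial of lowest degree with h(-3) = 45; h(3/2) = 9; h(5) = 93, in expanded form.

L_0(t) = (t - 3/2)(t - 5) / [36] = (1/36)t^2 - (13/72)t + 5/24
L_1(t) = (t + 3)(t - 5) / [-63/4] = -(4/63)t^2 + (8/63)t + 20/21
L_2(t) = (t + 3)(t - 3/2) / [28] = (1/28)t^2 + (3/56)t - 9/56
h(t) = 45·L_0 + 9·L_1 + 93·L_2
  45·L_0(t) = (5/4)t^2 - (65/8)t + 75/8
  9·L_1(t) = -(4/7)t^2 + (8/7)t + 60/7
  93·L_2(t) = (93/28)t^2 + (279/56)t - 837/56
Adding term by term: 4t^2 - 2t + 3

h(t) = 4t^2 - 2t + 3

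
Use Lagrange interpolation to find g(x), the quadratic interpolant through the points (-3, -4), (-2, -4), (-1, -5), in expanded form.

L_0(x) = (x + 2)(x + 1) / [2] = (1/2)x^2 + (3/2)x + 1
L_1(x) = (x + 3)(x + 1) / [-1] = -x^2 - 4x - 3
L_2(x) = (x + 3)(x + 2) / [2] = (1/2)x^2 + (5/2)x + 3
g(x) = (-4)·L_0 + (-4)·L_1 + (-5)·L_2
  (-4)·L_0(x) = -2x^2 - 6x - 4
  (-4)·L_1(x) = 4x^2 + 16x + 12
  (-5)·L_2(x) = -(5/2)x^2 - (25/2)x - 15
Adding term by term: -(1/2)x^2 - (5/2)x - 7

g(x) = -(1/2)x^2 - (5/2)x - 7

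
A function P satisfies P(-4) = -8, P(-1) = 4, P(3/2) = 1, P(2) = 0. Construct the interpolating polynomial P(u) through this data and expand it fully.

Newton's divided differences:
P[-4,-1] = (4 - (-8)) / (-1 - (-4)) = 4
P[-1,3/2] = (1 - 4) / (3/2 - (-1)) = -6/5
P[3/2,2] = (0 - 1) / (2 - 3/2) = -2
P[-4,-1,3/2] = (-6/5 - 4) / (3/2 - (-4)) = -52/55
P[-1,3/2,2] = (-2 - (-6/5)) / (2 - (-1)) = -4/15
P[-4,-1,3/2,2] = (-4/15 - (-52/55)) / (2 - (-4)) = 56/495
P(u) = -8 + 4·(u + 4) + (-52/55)·(u + 4)(u + 1) + (56/495)·(u + 4)(u + 1)(u - 3/2)
Expanding: P(u) = (56/495)u^3 - (272/495)u^2 - (556/495)u + 584/165

P(u) = (56/495)u^3 - (272/495)u^2 - (556/495)u + 584/165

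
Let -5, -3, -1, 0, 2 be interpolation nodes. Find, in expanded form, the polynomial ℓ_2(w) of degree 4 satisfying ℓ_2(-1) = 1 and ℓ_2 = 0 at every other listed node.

ℓ_2(w) = (1/24)w^4 + (1/4)w^3 - (1/24)w^2 - (5/4)w

ℓ_2(w) = (w + 5)(w + 3)w(w - 2) / [(4)·(2)·(-1)·(-3)]
       = (w^4 + 6w^3 - w^2 - 30w) / (24)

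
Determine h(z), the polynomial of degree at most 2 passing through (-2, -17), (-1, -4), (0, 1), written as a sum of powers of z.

Newton's divided differences:
h[-2,-1] = (-4 - (-17)) / (-1 - (-2)) = 13
h[-1,0] = (1 - (-4)) / (0 - (-1)) = 5
h[-2,-1,0] = (5 - 13) / (0 - (-2)) = -4
h(z) = -17 + 13·(z + 2) + (-4)·(z + 2)(z + 1)
Expanding: h(z) = -4z^2 + z + 1

h(z) = -4z^2 + z + 1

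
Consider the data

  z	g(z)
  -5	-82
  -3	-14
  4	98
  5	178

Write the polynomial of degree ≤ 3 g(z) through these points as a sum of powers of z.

Build the Lagrange basis polynomials:
L_0(z) = (z + 3)(z - 4)(z - 5) / [-180] = -(1/180)z^3 + (1/30)z^2 + (7/180)z - 1/3
L_1(z) = (z + 5)(z - 4)(z - 5) / [112] = (1/112)z^3 - (1/28)z^2 - (25/112)z + 25/28
L_2(z) = (z + 5)(z + 3)(z - 5) / [-63] = -(1/63)z^3 - (1/21)z^2 + (25/63)z + 25/21
L_3(z) = (z + 5)(z + 3)(z - 4) / [80] = (1/80)z^3 + (1/20)z^2 - (17/80)z - 3/4
g(z) = (-82)·L_0 + (-14)·L_1 + 98·L_2 + 178·L_3
  (-82)·L_0(z) = (41/90)z^3 - (41/15)z^2 - (287/90)z + 82/3
  (-14)·L_1(z) = -(1/8)z^3 + (1/2)z^2 + (25/8)z - 25/2
  98·L_2(z) = -(14/9)z^3 - (14/3)z^2 + (350/9)z + 350/3
  178·L_3(z) = (89/40)z^3 + (89/10)z^2 - (1513/40)z - 267/2
Adding term by term: z^3 + 2z^2 + z - 2

g(z) = z^3 + 2z^2 + z - 2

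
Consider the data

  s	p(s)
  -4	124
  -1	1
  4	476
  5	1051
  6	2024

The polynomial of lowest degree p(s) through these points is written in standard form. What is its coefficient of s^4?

The leading coefficient equals the top divided difference p[-4,-1,4,5,6].
p[-4,-1] = (1 - 124) / (-1 - (-4)) = -41
p[-1,4] = (476 - 1) / (4 - (-1)) = 95
p[4,5] = (1051 - 476) / (5 - 4) = 575
p[5,6] = (2024 - 1051) / (6 - 5) = 973
p[-4,-1,4] = (95 - (-41)) / (4 - (-4)) = 17
p[-1,4,5] = (575 - 95) / (5 - (-1)) = 80
p[4,5,6] = (973 - 575) / (6 - 4) = 199
p[-4,-1,4,5] = (80 - 17) / (5 - (-4)) = 7
p[-1,4,5,6] = (199 - 80) / (6 - (-1)) = 17
p[-4,-1,4,5,6] = (17 - 7) / (6 - (-4)) = 1

1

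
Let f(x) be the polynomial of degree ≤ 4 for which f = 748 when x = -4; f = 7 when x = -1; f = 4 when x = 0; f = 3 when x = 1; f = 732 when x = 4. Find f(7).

7095

Evaluate each Lagrange basis at x = 7:
L_0(7) = (8)·(7)·(6)·(3)/[(-3)·(-4)·(-5)·(-8)] = 21/10
L_1(7) = (11)·(7)·(6)·(3)/[(3)·(-1)·(-2)·(-5)] = -231/5
L_2(7) = (11)·(8)·(6)·(3)/[(4)·(1)·(-1)·(-4)] = 99
L_3(7) = (11)·(8)·(7)·(3)/[(5)·(2)·(1)·(-3)] = -308/5
L_4(7) = (11)·(8)·(7)·(6)/[(8)·(5)·(4)·(3)] = 77/10
Sum: 748·(21/10) + 7·(-231/5) + 4·(99) + 3·(-308/5) + 732·(77/10) = 7095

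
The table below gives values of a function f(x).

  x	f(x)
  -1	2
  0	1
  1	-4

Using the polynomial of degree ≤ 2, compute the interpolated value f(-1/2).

2

L_0(-1/2) = (-1/2)·(-3/2)/[(-1)·(-2)] = 3/8
L_1(-1/2) = (1/2)·(-3/2)/[(1)·(-1)] = 3/4
L_2(-1/2) = (1/2)·(-1/2)/[(2)·(1)] = -1/8
Sum: 2·(3/8) + 1·(3/4) + (-4)·(-1/8) = 2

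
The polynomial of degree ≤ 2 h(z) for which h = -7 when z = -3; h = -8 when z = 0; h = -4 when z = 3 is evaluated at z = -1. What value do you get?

-74/9

L_0(-1) = (-1)·(-4)/[(-3)·(-6)] = 2/9
L_1(-1) = (2)·(-4)/[(3)·(-3)] = 8/9
L_2(-1) = (2)·(-1)/[(6)·(3)] = -1/9
Sum: (-7)·(2/9) + (-8)·(8/9) + (-4)·(-1/9) = -74/9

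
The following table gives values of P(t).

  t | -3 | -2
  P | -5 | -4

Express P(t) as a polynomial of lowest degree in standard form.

L_0(t) = (t + 2) / [-1] = -t - 2
L_1(t) = (t + 3) / [1] = t + 3
P(t) = (-5)·L_0 + (-4)·L_1
  (-5)·L_0(t) = 5t + 10
  (-4)·L_1(t) = -4t - 12
Adding term by term: t - 2

P(t) = t - 2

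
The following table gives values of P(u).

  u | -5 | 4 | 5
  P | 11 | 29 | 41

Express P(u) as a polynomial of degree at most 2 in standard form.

L_0(u) = (u - 4)(u - 5) / [90] = (1/90)u^2 - (1/10)u + 2/9
L_1(u) = (u + 5)(u - 5) / [-9] = -(1/9)u^2 + 25/9
L_2(u) = (u + 5)(u - 4) / [10] = (1/10)u^2 + (1/10)u - 2
P(u) = 11·L_0 + 29·L_1 + 41·L_2
  11·L_0(u) = (11/90)u^2 - (11/10)u + 22/9
  29·L_1(u) = -(29/9)u^2 + 725/9
  41·L_2(u) = (41/10)u^2 + (41/10)u - 82
Adding term by term: u^2 + 3u + 1

P(u) = u^2 + 3u + 1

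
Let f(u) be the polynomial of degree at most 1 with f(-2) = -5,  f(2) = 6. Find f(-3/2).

-29/8

Evaluate each Lagrange basis at u = -3/2:
L_0(-3/2) = (-7/2)/[(-4)] = 7/8
L_1(-3/2) = (1/2)/[(4)] = 1/8
Sum: (-5)·(7/8) + 6·(1/8) = -29/8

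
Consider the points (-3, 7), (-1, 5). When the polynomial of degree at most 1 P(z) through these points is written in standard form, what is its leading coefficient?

The leading coefficient equals the top divided difference P[-3,-1].
P[-3,-1] = (5 - 7) / (-1 - (-3)) = -1

-1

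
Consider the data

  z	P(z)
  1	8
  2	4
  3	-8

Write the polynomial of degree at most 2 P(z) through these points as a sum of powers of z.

P(z) = -4z^2 + 8z + 4

Newton's divided differences:
P[1,2] = (4 - 8) / (2 - 1) = -4
P[2,3] = (-8 - 4) / (3 - 2) = -12
P[1,2,3] = (-12 - (-4)) / (3 - 1) = -4
P(z) = 8 + (-4)·(z - 1) + (-4)·(z - 1)(z - 2)
Expanding: P(z) = -4z^2 + 8z + 4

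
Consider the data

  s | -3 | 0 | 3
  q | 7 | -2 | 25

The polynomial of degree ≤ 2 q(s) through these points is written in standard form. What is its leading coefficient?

Build the Lagrange basis polynomials:
L_0(s) = s(s - 3) / [18] = (1/18)s^2 - (1/6)s
L_1(s) = (s + 3)(s - 3) / [-9] = -(1/9)s^2 + 1
L_2(s) = (s + 3)s / [18] = (1/18)s^2 + (1/6)s
q(s) = 7·L_0 + (-2)·L_1 + 25·L_2
Only the coefficient of s^2 is needed; take it from each L_i and combine:
7·(1/18) + (-2)·(-1/9) + 25·(1/18) = 2

2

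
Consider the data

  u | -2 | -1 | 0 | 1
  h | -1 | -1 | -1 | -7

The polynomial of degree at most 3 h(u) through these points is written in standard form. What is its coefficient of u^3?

L_0(u) = (u + 1)u(u - 1) / [-6] = -(1/6)u^3 + (1/6)u
L_1(u) = (u + 2)u(u - 1) / [2] = (1/2)u^3 + (1/2)u^2 - u
L_2(u) = (u + 2)(u + 1)(u - 1) / [-2] = -(1/2)u^3 - u^2 + (1/2)u + 1
L_3(u) = (u + 2)(u + 1)u / [6] = (1/6)u^3 + (1/2)u^2 + (1/3)u
h(u) = (-1)·L_0 + (-1)·L_1 + (-1)·L_2 + (-7)·L_3
Only the coefficient of u^3 is needed; take it from each L_i and combine:
(-1)·(-1/6) + (-1)·(1/2) + (-1)·(-1/2) + (-7)·(1/6) = -1

-1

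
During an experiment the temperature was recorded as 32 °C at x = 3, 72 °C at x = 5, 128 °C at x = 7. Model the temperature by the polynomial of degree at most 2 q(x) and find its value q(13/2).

225/2

L_0(13/2) = (3/2)·(-1/2)/[(-2)·(-4)] = -3/32
L_1(13/2) = (7/2)·(-1/2)/[(2)·(-2)] = 7/16
L_2(13/2) = (7/2)·(3/2)/[(4)·(2)] = 21/32
Sum: 32·(-3/32) + 72·(7/16) + 128·(21/32) = 225/2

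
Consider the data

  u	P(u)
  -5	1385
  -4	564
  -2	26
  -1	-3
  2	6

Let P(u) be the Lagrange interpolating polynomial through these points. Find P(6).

2034

L_0(6) = (10)·(8)·(7)·(4)/[(-1)·(-3)·(-4)·(-7)] = 80/3
L_1(6) = (11)·(8)·(7)·(4)/[(1)·(-2)·(-3)·(-6)] = -616/9
L_2(6) = (11)·(10)·(7)·(4)/[(3)·(2)·(-1)·(-4)] = 385/3
L_3(6) = (11)·(10)·(8)·(4)/[(4)·(3)·(1)·(-3)] = -880/9
L_4(6) = (11)·(10)·(8)·(7)/[(7)·(6)·(4)·(3)] = 110/9
Sum: 1385·(80/3) + 564·(-616/9) + 26·(385/3) + (-3)·(-880/9) + 6·(110/9) = 2034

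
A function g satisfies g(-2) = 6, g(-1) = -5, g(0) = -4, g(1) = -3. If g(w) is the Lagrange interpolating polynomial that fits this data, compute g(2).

-14

Evaluate each Lagrange basis at w = 2:
L_0(2) = (3)·(2)·(1)/[(-1)·(-2)·(-3)] = -1
L_1(2) = (4)·(2)·(1)/[(1)·(-1)·(-2)] = 4
L_2(2) = (4)·(3)·(1)/[(2)·(1)·(-1)] = -6
L_3(2) = (4)·(3)·(2)/[(3)·(2)·(1)] = 4
Sum: 6·(-1) + (-5)·(4) + (-4)·(-6) + (-3)·(4) = -14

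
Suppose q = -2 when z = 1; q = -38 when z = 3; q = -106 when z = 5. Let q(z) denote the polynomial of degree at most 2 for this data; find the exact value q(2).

Using Newton's divided-difference form:
q[1,3] = (-38 - (-2)) / (3 - 1) = -18
q[3,5] = (-106 - (-38)) / (5 - 3) = -34
q[1,3,5] = (-34 - (-18)) / (5 - 1) = -4
q(2) = -2 + (-18)·(1) + (-4)·(1)·(-1) = -16

-16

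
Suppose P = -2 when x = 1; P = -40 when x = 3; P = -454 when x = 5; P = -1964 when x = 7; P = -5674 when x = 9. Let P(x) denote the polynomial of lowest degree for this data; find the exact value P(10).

-8804

L_0(10) = (7)·(5)·(3)·(1)/[(-2)·(-4)·(-6)·(-8)] = 35/128
L_1(10) = (9)·(5)·(3)·(1)/[(2)·(-2)·(-4)·(-6)] = -45/32
L_2(10) = (9)·(7)·(3)·(1)/[(4)·(2)·(-2)·(-4)] = 189/64
L_3(10) = (9)·(7)·(5)·(1)/[(6)·(4)·(2)·(-2)] = -105/32
L_4(10) = (9)·(7)·(5)·(3)/[(8)·(6)·(4)·(2)] = 315/128
Sum: (-2)·(35/128) + (-40)·(-45/32) + (-454)·(189/64) + (-1964)·(-105/32) + (-5674)·(315/128) = -8804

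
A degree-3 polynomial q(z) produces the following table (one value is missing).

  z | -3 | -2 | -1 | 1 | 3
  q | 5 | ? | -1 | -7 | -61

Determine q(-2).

The 4 known values determine q uniquely (degree ≤ 3).
L_0(-2) = (-1)·(-3)·(-5)/[(-2)·(-4)·(-6)] = 5/16
L_1(-2) = (1)·(-3)·(-5)/[(2)·(-2)·(-4)] = 15/16
L_2(-2) = (1)·(-1)·(-5)/[(4)·(2)·(-2)] = -5/16
L_3(-2) = (1)·(-1)·(-3)/[(6)·(4)·(2)] = 1/16
Sum: 5·(5/16) + (-1)·(15/16) + (-7)·(-5/16) + (-61)·(1/16) = -1

-1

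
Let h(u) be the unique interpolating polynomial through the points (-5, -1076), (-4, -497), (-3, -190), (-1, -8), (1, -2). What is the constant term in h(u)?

Build the Lagrange basis polynomials:
L_0(u) = (u + 4)(u + 3)(u + 1)(u - 1) / [48] = (1/48)u^4 + (7/48)u^3 + (11/48)u^2 - (7/48)u - 1/4
L_1(u) = (u + 5)(u + 3)(u + 1)(u - 1) / [-15] = -(1/15)u^4 - (8/15)u^3 - (14/15)u^2 + (8/15)u + 1
L_2(u) = (u + 5)(u + 4)(u + 1)(u - 1) / [16] = (1/16)u^4 + (9/16)u^3 + (19/16)u^2 - (9/16)u - 5/4
L_3(u) = (u + 5)(u + 4)(u + 3)(u - 1) / [-48] = -(1/48)u^4 - (11/48)u^3 - (35/48)u^2 - (13/48)u + 5/4
L_4(u) = (u + 5)(u + 4)(u + 3)(u + 1) / [240] = (1/240)u^4 + (13/240)u^3 + (59/240)u^2 + (107/240)u + 1/4
h(u) = (-1076)·L_0 + (-497)·L_1 + (-190)·L_2 + (-8)·L_3 + (-2)·L_4
Only the constant term is needed; take it from each L_i and combine:
(-1076)·(-1/4) + (-497)·(1) + (-190)·(-5/4) + (-8)·(5/4) + (-2)·(1/4) = -1

-1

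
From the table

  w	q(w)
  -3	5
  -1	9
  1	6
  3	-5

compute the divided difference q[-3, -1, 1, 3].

-1/48

q[-3,-1] = (9 - 5) / (-1 - (-3)) = 2
q[-1,1] = (6 - 9) / (1 - (-1)) = -3/2
q[1,3] = (-5 - 6) / (3 - 1) = -11/2
q[-3,-1,1] = (-3/2 - 2) / (1 - (-3)) = -7/8
q[-1,1,3] = (-11/2 - (-3/2)) / (3 - (-1)) = -1
q[-3,-1,1,3] = (-1 - (-7/8)) / (3 - (-3)) = -1/48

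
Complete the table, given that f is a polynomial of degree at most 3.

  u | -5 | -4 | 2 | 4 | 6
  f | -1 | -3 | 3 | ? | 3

1901/385

The 4 known values determine f uniquely (degree ≤ 3).
Evaluate each Lagrange basis at u = 4:
L_0(4) = (8)·(2)·(-2)/[(-1)·(-7)·(-11)] = 32/77
L_1(4) = (9)·(2)·(-2)/[(1)·(-6)·(-10)] = -3/5
L_2(4) = (9)·(8)·(-2)/[(7)·(6)·(-4)] = 6/7
L_3(4) = (9)·(8)·(2)/[(11)·(10)·(4)] = 18/55
Sum: (-1)·(32/77) + (-3)·(-3/5) + 3·(6/7) + 3·(18/55) = 1901/385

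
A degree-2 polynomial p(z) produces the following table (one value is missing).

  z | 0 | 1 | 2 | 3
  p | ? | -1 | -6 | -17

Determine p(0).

The 3 known values determine p uniquely (degree ≤ 2).
Evaluate each Lagrange basis at z = 0:
L_0(0) = (-2)·(-3)/[(-1)·(-2)] = 3
L_1(0) = (-1)·(-3)/[(1)·(-1)] = -3
L_2(0) = (-1)·(-2)/[(2)·(1)] = 1
Sum: (-1)·(3) + (-6)·(-3) + (-17)·(1) = -2

-2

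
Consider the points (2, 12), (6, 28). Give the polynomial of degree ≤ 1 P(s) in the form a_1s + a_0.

P(s) = 4s + 4

Build the Lagrange basis polynomials:
L_0(s) = (s - 6) / [-4] = -(1/4)s + 3/2
L_1(s) = (s - 2) / [4] = (1/4)s - 1/2
P(s) = 12·L_0 + 28·L_1
  12·L_0(s) = -3s + 18
  28·L_1(s) = 7s - 14
Adding term by term: 4s + 4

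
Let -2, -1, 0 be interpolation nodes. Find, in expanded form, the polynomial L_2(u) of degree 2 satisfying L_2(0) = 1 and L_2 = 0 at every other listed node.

L_2(u) = (1/2)u^2 + (3/2)u + 1

L_2(u) = (u + 2)(u + 1) / [(2)·(1)]
       = (u^2 + 3u + 2) / (2)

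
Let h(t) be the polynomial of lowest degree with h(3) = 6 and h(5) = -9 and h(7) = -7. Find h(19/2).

Using Newton's divided-difference form:
h[3,5] = (-9 - 6) / (5 - 3) = -15/2
h[5,7] = (-7 - (-9)) / (7 - 5) = 1
h[3,5,7] = (1 - (-15/2)) / (7 - 3) = 17/8
h(19/2) = 6 + (-15/2)·(13/2) + (17/8)·(13/2)·(9/2) = 621/32

621/32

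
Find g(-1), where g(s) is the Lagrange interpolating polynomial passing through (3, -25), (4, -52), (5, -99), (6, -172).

3

L_0(-1) = (-5)·(-6)·(-7)/[(-1)·(-2)·(-3)] = 35
L_1(-1) = (-4)·(-6)·(-7)/[(1)·(-1)·(-2)] = -84
L_2(-1) = (-4)·(-5)·(-7)/[(2)·(1)·(-1)] = 70
L_3(-1) = (-4)·(-5)·(-6)/[(3)·(2)·(1)] = -20
Sum: (-25)·(35) + (-52)·(-84) + (-99)·(70) + (-172)·(-20) = 3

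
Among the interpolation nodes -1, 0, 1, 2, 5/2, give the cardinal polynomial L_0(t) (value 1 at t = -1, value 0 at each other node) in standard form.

L_0(t) = (1/21)t^4 - (11/42)t^3 + (19/42)t^2 - (5/21)t

L_0(t) = t(t - 1)(t - 2)(t - 5/2) / [(-1)·(-2)·(-3)·(-7/2)]
       = (t^4 - (11/2)t^3 + (19/2)t^2 - 5t) / (21)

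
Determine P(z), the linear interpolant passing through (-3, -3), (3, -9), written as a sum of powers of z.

P(z) = -z - 6

Build the Lagrange basis polynomials:
L_0(z) = (z - 3) / [-6] = -(1/6)z + 1/2
L_1(z) = (z + 3) / [6] = (1/6)z + 1/2
P(z) = (-3)·L_0 + (-9)·L_1
  (-3)·L_0(z) = (1/2)z - 3/2
  (-9)·L_1(z) = -(3/2)z - 9/2
Adding term by term: -z - 6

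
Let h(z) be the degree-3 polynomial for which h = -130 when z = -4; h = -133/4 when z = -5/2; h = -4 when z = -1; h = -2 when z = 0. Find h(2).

14

Using Newton's divided-difference form:
h[-4,-5/2] = (-133/4 - (-130)) / (-5/2 - (-4)) = 129/2
h[-5/2,-1] = (-4 - (-133/4)) / (-1 - (-5/2)) = 39/2
h[-1,0] = (-2 - (-4)) / (0 - (-1)) = 2
h[-4,-5/2,-1] = (39/2 - 129/2) / (-1 - (-4)) = -15
h[-5/2,-1,0] = (2 - 39/2) / (0 - (-5/2)) = -7
h[-4,-5/2,-1,0] = (-7 - (-15)) / (0 - (-4)) = 2
h(2) = -130 + (129/2)·(6) + (-15)·(6)·(9/2) + 2·(6)·(9/2)·(3) = 14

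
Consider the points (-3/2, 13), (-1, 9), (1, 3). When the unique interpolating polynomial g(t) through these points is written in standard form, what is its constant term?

4

L_0(t) = (t + 1)(t - 1) / [5/4] = (4/5)t^2 - 4/5
L_1(t) = (t + 3/2)(t - 1) / [-1] = -t^2 - (1/2)t + 3/2
L_2(t) = (t + 3/2)(t + 1) / [5] = (1/5)t^2 + (1/2)t + 3/10
g(t) = 13·L_0 + 9·L_1 + 3·L_2
Only the constant term is needed; take it from each L_i and combine:
13·(-4/5) + 9·(3/2) + 3·(3/10) = 4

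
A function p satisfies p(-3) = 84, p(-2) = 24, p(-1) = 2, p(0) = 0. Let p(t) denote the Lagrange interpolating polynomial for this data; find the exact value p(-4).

200

Evaluate each Lagrange basis at t = -4:
L_0(-4) = (-2)·(-3)·(-4)/[(-1)·(-2)·(-3)] = 4
L_1(-4) = (-1)·(-3)·(-4)/[(1)·(-1)·(-2)] = -6
L_2(-4) = (-1)·(-2)·(-4)/[(2)·(1)·(-1)] = 4
L_3(-4) = (-1)·(-2)·(-3)/[(3)·(2)·(1)] = -1
Sum: 84·(4) + 24·(-6) + 2·(4) + 0 = 200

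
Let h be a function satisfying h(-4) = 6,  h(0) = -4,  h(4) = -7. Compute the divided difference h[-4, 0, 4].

h[-4,0] = (-4 - 6) / (0 - (-4)) = -5/2
h[0,4] = (-7 - (-4)) / (4 - 0) = -3/4
h[-4,0,4] = (-3/4 - (-5/2)) / (4 - (-4)) = 7/32

7/32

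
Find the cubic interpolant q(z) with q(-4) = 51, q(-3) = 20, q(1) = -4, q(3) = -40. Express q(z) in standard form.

L_0(z) = (z + 3)(z - 1)(z - 3) / [-35] = -(1/35)z^3 + (1/35)z^2 + (9/35)z - 9/35
L_1(z) = (z + 4)(z - 1)(z - 3) / [24] = (1/24)z^3 - (13/24)z + 1/2
L_2(z) = (z + 4)(z + 3)(z - 3) / [-40] = -(1/40)z^3 - (1/10)z^2 + (9/40)z + 9/10
L_3(z) = (z + 4)(z + 3)(z - 1) / [84] = (1/84)z^3 + (1/14)z^2 + (5/84)z - 1/7
q(z) = 51·L_0 + 20·L_1 + (-4)·L_2 + (-40)·L_3
  51·L_0(z) = -(51/35)z^3 + (51/35)z^2 + (459/35)z - 459/35
  20·L_1(z) = (5/6)z^3 - (65/6)z + 10
  (-4)·L_2(z) = (1/10)z^3 + (2/5)z^2 - (9/10)z - 18/5
  (-40)·L_3(z) = -(10/21)z^3 - (20/7)z^2 - (50/21)z + 40/7
Adding term by term: -z^3 - z^2 - z - 1

q(z) = -z^3 - z^2 - z - 1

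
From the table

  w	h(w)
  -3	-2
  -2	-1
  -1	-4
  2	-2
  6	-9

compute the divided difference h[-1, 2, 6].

-29/84

h[-1,2] = (-2 - (-4)) / (2 - (-1)) = 2/3
h[2,6] = (-9 - (-2)) / (6 - 2) = -7/4
h[-1,2,6] = (-7/4 - 2/3) / (6 - (-1)) = -29/84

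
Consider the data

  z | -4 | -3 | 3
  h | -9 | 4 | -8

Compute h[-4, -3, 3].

h[-4,-3] = (4 - (-9)) / (-3 - (-4)) = 13
h[-3,3] = (-8 - 4) / (3 - (-3)) = -2
h[-4,-3,3] = (-2 - 13) / (3 - (-4)) = -15/7

-15/7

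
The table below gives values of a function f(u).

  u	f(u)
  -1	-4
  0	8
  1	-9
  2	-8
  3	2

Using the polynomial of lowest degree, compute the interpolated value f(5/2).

-11/8

Evaluate each Lagrange basis at u = 5/2:
L_0(5/2) = (5/2)·(3/2)·(1/2)·(-1/2)/[(-1)·(-2)·(-3)·(-4)] = -5/128
L_1(5/2) = (7/2)·(3/2)·(1/2)·(-1/2)/[(1)·(-1)·(-2)·(-3)] = 7/32
L_2(5/2) = (7/2)·(5/2)·(1/2)·(-1/2)/[(2)·(1)·(-1)·(-2)] = -35/64
L_3(5/2) = (7/2)·(5/2)·(3/2)·(-1/2)/[(3)·(2)·(1)·(-1)] = 35/32
L_4(5/2) = (7/2)·(5/2)·(3/2)·(1/2)/[(4)·(3)·(2)·(1)] = 35/128
Sum: (-4)·(-5/128) + 8·(7/32) + (-9)·(-35/64) + (-8)·(35/32) + 2·(35/128) = -11/8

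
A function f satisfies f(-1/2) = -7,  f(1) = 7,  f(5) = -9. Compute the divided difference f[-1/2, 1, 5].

f[-1/2,1] = (7 - (-7)) / (1 - (-1/2)) = 28/3
f[1,5] = (-9 - 7) / (5 - 1) = -4
f[-1/2,1,5] = (-4 - 28/3) / (5 - (-1/2)) = -80/33

-80/33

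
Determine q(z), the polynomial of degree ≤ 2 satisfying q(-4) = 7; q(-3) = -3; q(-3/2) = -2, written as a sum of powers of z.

q(z) = (64/15)z^2 + (298/15)z + 91/5

Build the Lagrange basis polynomials:
L_0(z) = (z + 3)(z + 3/2) / [5/2] = (2/5)z^2 + (9/5)z + 9/5
L_1(z) = (z + 4)(z + 3/2) / [-3/2] = -(2/3)z^2 - (11/3)z - 4
L_2(z) = (z + 4)(z + 3) / [15/4] = (4/15)z^2 + (28/15)z + 16/5
q(z) = 7·L_0 + (-3)·L_1 + (-2)·L_2
  7·L_0(z) = (14/5)z^2 + (63/5)z + 63/5
  (-3)·L_1(z) = 2z^2 + 11z + 12
  (-2)·L_2(z) = -(8/15)z^2 - (56/15)z - 32/5
Adding term by term: (64/15)z^2 + (298/15)z + 91/5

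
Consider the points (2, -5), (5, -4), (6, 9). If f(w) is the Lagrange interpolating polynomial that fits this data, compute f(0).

L_0(0) = (-5)·(-6)/[(-3)·(-4)] = 5/2
L_1(0) = (-2)·(-6)/[(3)·(-1)] = -4
L_2(0) = (-2)·(-5)/[(4)·(1)] = 5/2
Sum: (-5)·(5/2) + (-4)·(-4) + 9·(5/2) = 26

26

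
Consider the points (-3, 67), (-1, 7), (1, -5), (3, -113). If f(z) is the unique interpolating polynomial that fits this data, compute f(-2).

22

Using Newton's divided-difference form:
f[-3,-1] = (7 - 67) / (-1 - (-3)) = -30
f[-1,1] = (-5 - 7) / (1 - (-1)) = -6
f[1,3] = (-113 - (-5)) / (3 - 1) = -54
f[-3,-1,1] = (-6 - (-30)) / (1 - (-3)) = 6
f[-1,1,3] = (-54 - (-6)) / (3 - (-1)) = -12
f[-3,-1,1,3] = (-12 - 6) / (3 - (-3)) = -3
f(-2) = 67 + (-30)·(1) + 6·(1)·(-1) + (-3)·(1)·(-1)·(-3) = 22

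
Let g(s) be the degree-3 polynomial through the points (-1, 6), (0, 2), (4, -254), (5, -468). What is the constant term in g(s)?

Build the Lagrange basis polynomials:
L_0(s) = s(s - 4)(s - 5) / [-30] = -(1/30)s^3 + (3/10)s^2 - (2/3)s
L_1(s) = (s + 1)(s - 4)(s - 5) / [20] = (1/20)s^3 - (2/5)s^2 + (11/20)s + 1
L_2(s) = (s + 1)s(s - 5) / [-20] = -(1/20)s^3 + (1/5)s^2 + (1/4)s
L_3(s) = (s + 1)s(s - 4) / [30] = (1/30)s^3 - (1/10)s^2 - (2/15)s
g(s) = 6·L_0 + 2·L_1 + (-254)·L_2 + (-468)·L_3
Only the constant term is needed; take it from each L_i and combine:
6·(0) + 2·(1) + (-254)·(0) + (-468)·(0) = 2

2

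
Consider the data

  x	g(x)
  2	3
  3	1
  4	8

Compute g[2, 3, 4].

9/2

g[2,3] = (1 - 3) / (3 - 2) = -2
g[3,4] = (8 - 1) / (4 - 3) = 7
g[2,3,4] = (7 - (-2)) / (4 - 2) = 9/2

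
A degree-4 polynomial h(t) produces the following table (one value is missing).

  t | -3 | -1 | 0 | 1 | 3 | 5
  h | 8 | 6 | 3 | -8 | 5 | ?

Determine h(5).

The 5 known values determine h uniquely (degree ≤ 4).
L_0(5) = (6)·(5)·(4)·(2)/[(-2)·(-3)·(-4)·(-6)] = 5/3
L_1(5) = (8)·(5)·(4)·(2)/[(2)·(-1)·(-2)·(-4)] = -20
L_2(5) = (8)·(6)·(4)·(2)/[(3)·(1)·(-1)·(-3)] = 128/3
L_3(5) = (8)·(6)·(5)·(2)/[(4)·(2)·(1)·(-2)] = -30
L_4(5) = (8)·(6)·(5)·(4)/[(6)·(4)·(3)·(2)] = 20/3
Sum: 8·(5/3) + 6·(-20) + 3·(128/3) + (-8)·(-30) + 5·(20/3) = 884/3

884/3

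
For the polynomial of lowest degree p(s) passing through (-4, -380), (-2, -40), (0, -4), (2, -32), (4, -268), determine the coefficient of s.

-2

L_0(s) = (s + 2)s(s - 2)(s - 4) / [384] = (1/384)s^4 - (1/96)s^3 - (1/96)s^2 + (1/24)s
L_1(s) = (s + 4)s(s - 2)(s - 4) / [-96] = -(1/96)s^4 + (1/48)s^3 + (1/6)s^2 - (1/3)s
L_2(s) = (s + 4)(s + 2)(s - 2)(s - 4) / [64] = (1/64)s^4 - (5/16)s^2 + 1
L_3(s) = (s + 4)(s + 2)s(s - 4) / [-96] = -(1/96)s^4 - (1/48)s^3 + (1/6)s^2 + (1/3)s
L_4(s) = (s + 4)(s + 2)s(s - 2) / [384] = (1/384)s^4 + (1/96)s^3 - (1/96)s^2 - (1/24)s
p(s) = (-380)·L_0 + (-40)·L_1 + (-4)·L_2 + (-32)·L_3 + (-268)·L_4
Only the coefficient of s is needed; take it from each L_i and combine:
(-380)·(1/24) + (-40)·(-1/3) + (-4)·(0) + (-32)·(1/3) + (-268)·(-1/24) = -2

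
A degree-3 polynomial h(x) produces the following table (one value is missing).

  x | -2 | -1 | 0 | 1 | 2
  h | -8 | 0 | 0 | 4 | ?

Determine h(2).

The 4 known values determine h uniquely (degree ≤ 3).
L_0(2) = (3)·(2)·(1)/[(-1)·(-2)·(-3)] = -1
L_1(2) = (4)·(2)·(1)/[(1)·(-1)·(-2)] = 4
L_2(2) = (4)·(3)·(1)/[(2)·(1)·(-1)] = -6
L_3(2) = (4)·(3)·(2)/[(3)·(2)·(1)] = 4
Sum: (-8)·(-1) + 0 + 0 + 4·(4) = 24

24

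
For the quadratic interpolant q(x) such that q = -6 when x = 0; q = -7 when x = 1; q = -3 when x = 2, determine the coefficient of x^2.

The leading coefficient equals the top divided difference q[0,1,2].
q[0,1] = (-7 - (-6)) / (1 - 0) = -1
q[1,2] = (-3 - (-7)) / (2 - 1) = 4
q[0,1,2] = (4 - (-1)) / (2 - 0) = 5/2

5/2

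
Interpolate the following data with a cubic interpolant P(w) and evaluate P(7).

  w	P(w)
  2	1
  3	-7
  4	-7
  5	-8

-49

Using Newton's divided-difference form:
P[2,3] = (-7 - 1) / (3 - 2) = -8
P[3,4] = (-7 - (-7)) / (4 - 3) = 0
P[4,5] = (-8 - (-7)) / (5 - 4) = -1
P[2,3,4] = (0 - (-8)) / (4 - 2) = 4
P[3,4,5] = (-1 - 0) / (5 - 3) = -1/2
P[2,3,4,5] = (-1/2 - 4) / (5 - 2) = -3/2
P(7) = 1 + (-8)·(5) + 4·(5)·(4) + (-3/2)·(5)·(4)·(3) = -49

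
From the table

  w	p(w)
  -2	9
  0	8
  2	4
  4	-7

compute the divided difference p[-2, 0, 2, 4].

p[-2,0] = (8 - 9) / (0 - (-2)) = -1/2
p[0,2] = (4 - 8) / (2 - 0) = -2
p[2,4] = (-7 - 4) / (4 - 2) = -11/2
p[-2,0,2] = (-2 - (-1/2)) / (2 - (-2)) = -3/8
p[0,2,4] = (-11/2 - (-2)) / (4 - 0) = -7/8
p[-2,0,2,4] = (-7/8 - (-3/8)) / (4 - (-2)) = -1/12

-1/12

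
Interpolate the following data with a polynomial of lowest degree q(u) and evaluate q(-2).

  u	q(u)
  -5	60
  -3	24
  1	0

12

Using Newton's divided-difference form:
q[-5,-3] = (24 - 60) / (-3 - (-5)) = -18
q[-3,1] = (0 - 24) / (1 - (-3)) = -6
q[-5,-3,1] = (-6 - (-18)) / (1 - (-5)) = 2
q(-2) = 60 + (-18)·(3) + 2·(3)·(1) = 12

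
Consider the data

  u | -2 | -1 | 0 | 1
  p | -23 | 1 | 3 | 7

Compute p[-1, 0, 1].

p[-1,0] = (3 - 1) / (0 - (-1)) = 2
p[0,1] = (7 - 3) / (1 - 0) = 4
p[-1,0,1] = (4 - 2) / (1 - (-1)) = 1

1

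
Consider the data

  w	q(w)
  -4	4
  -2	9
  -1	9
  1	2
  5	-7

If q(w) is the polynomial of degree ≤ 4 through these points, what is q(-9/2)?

Using Newton's divided-difference form:
q[-4,-2] = (9 - 4) / (-2 - (-4)) = 5/2
q[-2,-1] = (9 - 9) / (-1 - (-2)) = 0
q[-1,1] = (2 - 9) / (1 - (-1)) = -7/2
q[1,5] = (-7 - 2) / (5 - 1) = -9/4
q[-4,-2,-1] = (0 - 5/2) / (-1 - (-4)) = -5/6
q[-2,-1,1] = (-7/2 - 0) / (1 - (-2)) = -7/6
q[-1,1,5] = (-9/4 - (-7/2)) / (5 - (-1)) = 5/24
q[-4,-2,-1,1] = (-7/6 - (-5/6)) / (1 - (-4)) = -1/15
q[-2,-1,1,5] = (5/24 - (-7/6)) / (5 - (-2)) = 11/56
q[-4,-2,-1,1,5] = (11/56 - (-1/15)) / (5 - (-4)) = 221/7560
q(-9/2) = 4 + (5/2)·(-1/2) + (-5/6)·(-1/2)·(-5/2) + (-1/15)·(-1/2)·(-5/2)·(-7/2) + (221/7560)·(-1/2)·(-5/2)·(-7/2)·(-11/2) = 9343/3456

9343/3456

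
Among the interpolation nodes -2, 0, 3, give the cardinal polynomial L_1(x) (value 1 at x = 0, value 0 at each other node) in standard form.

L_1(x) = (x + 2)(x - 3) / [(2)·(-3)]
       = (x^2 - x - 6) / (-6)

L_1(x) = -(1/6)x^2 + (1/6)x + 1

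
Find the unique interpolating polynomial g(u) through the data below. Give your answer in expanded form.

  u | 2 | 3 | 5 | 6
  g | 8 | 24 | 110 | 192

g(u) = u^3 - u^2 + 2u

Newton's divided differences:
g[2,3] = (24 - 8) / (3 - 2) = 16
g[3,5] = (110 - 24) / (5 - 3) = 43
g[5,6] = (192 - 110) / (6 - 5) = 82
g[2,3,5] = (43 - 16) / (5 - 2) = 9
g[3,5,6] = (82 - 43) / (6 - 3) = 13
g[2,3,5,6] = (13 - 9) / (6 - 2) = 1
g(u) = 8 + 16·(u - 2) + 9·(u - 2)(u - 3) + 1·(u - 2)(u - 3)(u - 5)
Expanding: g(u) = u^3 - u^2 + 2u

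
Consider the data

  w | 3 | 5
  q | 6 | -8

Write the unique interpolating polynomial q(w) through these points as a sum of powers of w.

q(w) = -7w + 27

L_0(w) = (w - 5) / [-2] = -(1/2)w + 5/2
L_1(w) = (w - 3) / [2] = (1/2)w - 3/2
q(w) = 6·L_0 + (-8)·L_1
  6·L_0(w) = -3w + 15
  (-8)·L_1(w) = -4w + 12
Adding term by term: -7w + 27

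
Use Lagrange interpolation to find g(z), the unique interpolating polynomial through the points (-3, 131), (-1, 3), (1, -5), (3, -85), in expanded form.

L_0(z) = (z + 1)(z - 1)(z - 3) / [-48] = -(1/48)z^3 + (1/16)z^2 + (1/48)z - 1/16
L_1(z) = (z + 3)(z - 1)(z - 3) / [16] = (1/16)z^3 - (1/16)z^2 - (9/16)z + 9/16
L_2(z) = (z + 3)(z + 1)(z - 3) / [-16] = -(1/16)z^3 - (1/16)z^2 + (9/16)z + 9/16
L_3(z) = (z + 3)(z + 1)(z - 1) / [48] = (1/48)z^3 + (1/16)z^2 - (1/48)z - 1/16
g(z) = 131·L_0 + 3·L_1 + (-5)·L_2 + (-85)·L_3
  131·L_0(z) = -(131/48)z^3 + (131/16)z^2 + (131/48)z - 131/16
  3·L_1(z) = (3/16)z^3 - (3/16)z^2 - (27/16)z + 27/16
  (-5)·L_2(z) = (5/16)z^3 + (5/16)z^2 - (45/16)z - 45/16
  (-85)·L_3(z) = -(85/48)z^3 - (85/16)z^2 + (85/48)z + 85/16
Adding term by term: -4z^3 + 3z^2 - 4

g(z) = -4z^3 + 3z^2 - 4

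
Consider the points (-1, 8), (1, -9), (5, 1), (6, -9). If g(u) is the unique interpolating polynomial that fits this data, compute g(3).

Using Newton's divided-difference form:
g[-1,1] = (-9 - 8) / (1 - (-1)) = -17/2
g[1,5] = (1 - (-9)) / (5 - 1) = 5/2
g[5,6] = (-9 - 1) / (6 - 5) = -10
g[-1,1,5] = (5/2 - (-17/2)) / (5 - (-1)) = 11/6
g[1,5,6] = (-10 - 5/2) / (6 - 1) = -5/2
g[-1,1,5,6] = (-5/2 - 11/6) / (6 - (-1)) = -13/21
g(3) = 8 + (-17/2)·(4) + (11/6)·(4)·(2) + (-13/21)·(4)·(2)·(-2) = -10/7

-10/7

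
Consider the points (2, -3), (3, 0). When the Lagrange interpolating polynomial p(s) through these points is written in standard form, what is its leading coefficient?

3

The leading coefficient equals the top divided difference p[2,3].
p[2,3] = (0 - (-3)) / (3 - 2) = 3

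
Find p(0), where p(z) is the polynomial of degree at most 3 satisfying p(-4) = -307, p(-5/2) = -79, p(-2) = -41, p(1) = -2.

Evaluate each Lagrange basis at z = 0:
L_0(0) = (5/2)·(2)·(-1)/[(-3/2)·(-2)·(-5)] = 1/3
L_1(0) = (4)·(2)·(-1)/[(3/2)·(-1/2)·(-7/2)] = -64/21
L_2(0) = (4)·(5/2)·(-1)/[(2)·(1/2)·(-3)] = 10/3
L_3(0) = (4)·(5/2)·(2)/[(5)·(7/2)·(3)] = 8/21
Sum: (-307)·(1/3) + (-79)·(-64/21) + (-41)·(10/3) + (-2)·(8/21) = 1

1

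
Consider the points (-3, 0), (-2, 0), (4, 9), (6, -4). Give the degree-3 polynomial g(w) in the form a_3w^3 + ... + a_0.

g(w) = -(17/126)w^3 + (5/63)w^2 + (373/126)w + 95/21

Newton's divided differences:
g[-3,-2] = (0 - 0) / (-2 - (-3)) = 0
g[-2,4] = (9 - 0) / (4 - (-2)) = 3/2
g[4,6] = (-4 - 9) / (6 - 4) = -13/2
g[-3,-2,4] = (3/2 - 0) / (4 - (-3)) = 3/14
g[-2,4,6] = (-13/2 - 3/2) / (6 - (-2)) = -1
g[-3,-2,4,6] = (-1 - 3/14) / (6 - (-3)) = -17/126
g(w) = (3/14)·(w + 3)(w + 2) + (-17/126)·(w + 3)(w + 2)(w - 4)
Expanding: g(w) = -(17/126)w^3 + (5/63)w^2 + (373/126)w + 95/21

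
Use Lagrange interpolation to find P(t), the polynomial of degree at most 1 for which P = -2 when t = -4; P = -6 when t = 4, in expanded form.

L_0(t) = (t - 4) / [-8] = -(1/8)t + 1/2
L_1(t) = (t + 4) / [8] = (1/8)t + 1/2
P(t) = (-2)·L_0 + (-6)·L_1
  (-2)·L_0(t) = (1/4)t - 1
  (-6)·L_1(t) = -(3/4)t - 3
Adding term by term: -(1/2)t - 4

P(t) = -(1/2)t - 4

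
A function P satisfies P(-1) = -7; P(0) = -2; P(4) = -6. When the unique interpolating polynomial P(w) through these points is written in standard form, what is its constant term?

L_0(w) = w(w - 4) / [5] = (1/5)w^2 - (4/5)w
L_1(w) = (w + 1)(w - 4) / [-4] = -(1/4)w^2 + (3/4)w + 1
L_2(w) = (w + 1)w / [20] = (1/20)w^2 + (1/20)w
P(w) = (-7)·L_0 + (-2)·L_1 + (-6)·L_2
Only the constant term is needed; take it from each L_i and combine:
(-7)·(0) + (-2)·(1) + (-6)·(0) = -2

-2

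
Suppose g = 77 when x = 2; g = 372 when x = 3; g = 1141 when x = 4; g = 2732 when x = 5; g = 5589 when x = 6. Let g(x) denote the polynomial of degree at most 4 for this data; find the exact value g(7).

Evaluate each Lagrange basis at x = 7:
L_0(7) = (4)·(3)·(2)·(1)/[(-1)·(-2)·(-3)·(-4)] = 1
L_1(7) = (5)·(3)·(2)·(1)/[(1)·(-1)·(-2)·(-3)] = -5
L_2(7) = (5)·(4)·(2)·(1)/[(2)·(1)·(-1)·(-2)] = 10
L_3(7) = (5)·(4)·(3)·(1)/[(3)·(2)·(1)·(-1)] = -10
L_4(7) = (5)·(4)·(3)·(2)/[(4)·(3)·(2)·(1)] = 5
Sum: 77·(1) + 372·(-5) + 1141·(10) + 2732·(-10) + 5589·(5) = 10252

10252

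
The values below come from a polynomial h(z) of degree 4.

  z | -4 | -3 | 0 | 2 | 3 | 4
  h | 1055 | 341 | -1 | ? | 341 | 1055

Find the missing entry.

71

The 5 known values determine h uniquely (degree ≤ 4).
Evaluate each Lagrange basis at z = 2:
L_0(2) = (5)·(2)·(-1)·(-2)/[(-1)·(-4)·(-7)·(-8)] = 5/56
L_1(2) = (6)·(2)·(-1)·(-2)/[(1)·(-3)·(-6)·(-7)] = -4/21
L_2(2) = (6)·(5)·(-1)·(-2)/[(4)·(3)·(-3)·(-4)] = 5/12
L_3(2) = (6)·(5)·(2)·(-2)/[(7)·(6)·(3)·(-1)] = 20/21
L_4(2) = (6)·(5)·(2)·(-1)/[(8)·(7)·(4)·(1)] = -15/56
Sum: 1055·(5/56) + 341·(-4/21) + (-1)·(5/12) + 341·(20/21) + 1055·(-15/56) = 71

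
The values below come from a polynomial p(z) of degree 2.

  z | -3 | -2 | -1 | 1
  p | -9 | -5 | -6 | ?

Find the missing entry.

-23

The 3 known values determine p uniquely (degree ≤ 2).
Evaluate each Lagrange basis at z = 1:
L_0(1) = (3)·(2)/[(-1)·(-2)] = 3
L_1(1) = (4)·(2)/[(1)·(-1)] = -8
L_2(1) = (4)·(3)/[(2)·(1)] = 6
Sum: (-9)·(3) + (-5)·(-8) + (-6)·(6) = -23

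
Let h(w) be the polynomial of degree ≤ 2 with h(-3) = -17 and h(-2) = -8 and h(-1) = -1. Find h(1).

7

L_0(1) = (3)·(2)/[(-1)·(-2)] = 3
L_1(1) = (4)·(2)/[(1)·(-1)] = -8
L_2(1) = (4)·(3)/[(2)·(1)] = 6
Sum: (-17)·(3) + (-8)·(-8) + (-1)·(6) = 7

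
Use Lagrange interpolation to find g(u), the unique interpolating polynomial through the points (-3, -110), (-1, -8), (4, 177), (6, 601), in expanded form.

L_0(u) = (u + 1)(u - 4)(u - 6) / [-126] = -(1/126)u^3 + (1/14)u^2 - (1/9)u - 4/21
L_1(u) = (u + 3)(u - 4)(u - 6) / [70] = (1/70)u^3 - (1/10)u^2 - (3/35)u + 36/35
L_2(u) = (u + 3)(u + 1)(u - 6) / [-70] = -(1/70)u^3 + (1/35)u^2 + (3/10)u + 9/35
L_3(u) = (u + 3)(u + 1)(u - 4) / [126] = (1/126)u^3 - (13/126)u - 2/21
g(u) = (-110)·L_0 + (-8)·L_1 + 177·L_2 + 601·L_3
  (-110)·L_0(u) = (55/63)u^3 - (55/7)u^2 + (110/9)u + 440/21
  (-8)·L_1(u) = -(4/35)u^3 + (4/5)u^2 + (24/35)u - 288/35
  177·L_2(u) = -(177/70)u^3 + (177/35)u^2 + (531/10)u + 1593/35
  601·L_3(u) = (601/126)u^3 - (7813/126)u - 1202/21
Adding term by term: 3u^3 - 2u^2 + 4u + 1

g(u) = 3u^3 - 2u^2 + 4u + 1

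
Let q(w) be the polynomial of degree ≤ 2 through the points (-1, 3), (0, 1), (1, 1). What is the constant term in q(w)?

Build the Lagrange basis polynomials:
L_0(w) = w(w - 1) / [2] = (1/2)w^2 - (1/2)w
L_1(w) = (w + 1)(w - 1) / [-1] = -w^2 + 1
L_2(w) = (w + 1)w / [2] = (1/2)w^2 + (1/2)w
q(w) = 3·L_0 + 1·L_1 + 1·L_2
Only the constant term is needed; take it from each L_i and combine:
3·(0) + 1·(1) + 1·(0) = 1

1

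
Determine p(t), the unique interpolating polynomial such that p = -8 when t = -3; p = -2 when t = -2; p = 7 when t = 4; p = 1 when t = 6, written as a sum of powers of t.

Newton's divided differences:
p[-3,-2] = (-2 - (-8)) / (-2 - (-3)) = 6
p[-2,4] = (7 - (-2)) / (4 - (-2)) = 3/2
p[4,6] = (1 - 7) / (6 - 4) = -3
p[-3,-2,4] = (3/2 - 6) / (4 - (-3)) = -9/14
p[-2,4,6] = (-3 - 3/2) / (6 - (-2)) = -9/16
p[-3,-2,4,6] = (-9/16 - (-9/14)) / (6 - (-3)) = 1/112
p(t) = -8 + 6·(t + 3) + (-9/14)·(t + 3)(t + 2) + (1/112)·(t + 3)(t + 2)(t - 4)
Expanding: p(t) = (1/112)t^3 - (71/112)t^2 + (149/56)t + 83/14

p(t) = (1/112)t^3 - (71/112)t^2 + (149/56)t + 83/14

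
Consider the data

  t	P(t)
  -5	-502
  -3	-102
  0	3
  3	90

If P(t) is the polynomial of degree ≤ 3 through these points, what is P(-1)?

Using Newton's divided-difference form:
P[-5,-3] = (-102 - (-502)) / (-3 - (-5)) = 200
P[-3,0] = (3 - (-102)) / (0 - (-3)) = 35
P[0,3] = (90 - 3) / (3 - 0) = 29
P[-5,-3,0] = (35 - 200) / (0 - (-5)) = -33
P[-3,0,3] = (29 - 35) / (3 - (-3)) = -1
P[-5,-3,0,3] = (-1 - (-33)) / (3 - (-5)) = 4
P(-1) = -502 + 200·(4) + (-33)·(4)·(2) + 4·(4)·(2)·(-1) = 2

2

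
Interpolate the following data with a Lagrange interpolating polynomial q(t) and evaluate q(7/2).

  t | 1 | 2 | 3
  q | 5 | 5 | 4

25/8

Evaluate each Lagrange basis at t = 7/2:
L_0(7/2) = (3/2)·(1/2)/[(-1)·(-2)] = 3/8
L_1(7/2) = (5/2)·(1/2)/[(1)·(-1)] = -5/4
L_2(7/2) = (5/2)·(3/2)/[(2)·(1)] = 15/8
Sum: 5·(3/8) + 5·(-5/4) + 4·(15/8) = 25/8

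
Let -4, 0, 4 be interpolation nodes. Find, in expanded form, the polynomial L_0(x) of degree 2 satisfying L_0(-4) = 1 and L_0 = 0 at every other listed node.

L_0(x) = (1/32)x^2 - (1/8)x

L_0(x) = x(x - 4) / [(-4)·(-8)]
       = (x^2 - 4x) / (32)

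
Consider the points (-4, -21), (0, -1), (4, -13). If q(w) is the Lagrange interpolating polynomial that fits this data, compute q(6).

-31

Evaluate each Lagrange basis at w = 6:
L_0(6) = (6)·(2)/[(-4)·(-8)] = 3/8
L_1(6) = (10)·(2)/[(4)·(-4)] = -5/4
L_2(6) = (10)·(6)/[(8)·(4)] = 15/8
Sum: (-21)·(3/8) + (-1)·(-5/4) + (-13)·(15/8) = -31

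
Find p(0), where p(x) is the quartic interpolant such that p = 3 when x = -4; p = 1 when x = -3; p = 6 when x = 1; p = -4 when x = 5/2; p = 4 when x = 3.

34351/2002

Evaluate each Lagrange basis at x = 0:
L_0(0) = (3)·(-1)·(-5/2)·(-3)/[(-1)·(-5)·(-13/2)·(-7)] = -9/91
L_1(0) = (4)·(-1)·(-5/2)·(-3)/[(1)·(-4)·(-11/2)·(-6)] = 5/22
L_2(0) = (4)·(3)·(-5/2)·(-3)/[(5)·(4)·(-3/2)·(-2)] = 3/2
L_3(0) = (4)·(3)·(-1)·(-3)/[(13/2)·(11/2)·(3/2)·(-1/2)] = -192/143
L_4(0) = (4)·(3)·(-1)·(-5/2)/[(7)·(6)·(2)·(1/2)] = 5/7
Sum: 3·(-9/91) + 1·(5/22) + 6·(3/2) + (-4)·(-192/143) + 4·(5/7) = 34351/2002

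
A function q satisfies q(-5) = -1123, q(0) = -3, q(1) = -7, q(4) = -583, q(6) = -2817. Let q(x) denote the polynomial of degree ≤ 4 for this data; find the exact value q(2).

L_0(2) = (2)·(1)·(-2)·(-4)/[(-5)·(-6)·(-9)·(-11)] = 8/1485
L_1(2) = (7)·(1)·(-2)·(-4)/[(5)·(-1)·(-4)·(-6)] = -7/15
L_2(2) = (7)·(2)·(-2)·(-4)/[(6)·(1)·(-3)·(-5)] = 56/45
L_3(2) = (7)·(2)·(1)·(-4)/[(9)·(4)·(3)·(-2)] = 7/27
L_4(2) = (7)·(2)·(1)·(-2)/[(11)·(6)·(5)·(2)] = -7/165
Sum: (-1123)·(8/1485) + (-3)·(-7/15) + (-7)·(56/45) + (-583)·(7/27) + (-2817)·(-7/165) = -45

-45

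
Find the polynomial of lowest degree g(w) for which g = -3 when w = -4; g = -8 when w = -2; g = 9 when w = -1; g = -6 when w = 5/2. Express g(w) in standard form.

g(w) = -(1415/819)w^3 - (1309/234)w^2 + (2881/234)w + 20621/819

Build the Lagrange basis polynomials:
L_0(w) = (w + 2)(w + 1)(w - 5/2) / [-39] = -(1/39)w^3 - (1/78)w^2 + (11/78)w + 5/39
L_1(w) = (w + 4)(w + 1)(w - 5/2) / [9] = (1/9)w^3 + (5/18)w^2 - (17/18)w - 10/9
L_2(w) = (w + 4)(w + 2)(w - 5/2) / [-21/2] = -(2/21)w^3 - (1/3)w^2 + (2/3)w + 40/21
L_3(w) = (w + 4)(w + 2)(w + 1) / [819/8] = (8/819)w^3 + (8/117)w^2 + (16/117)w + 64/819
g(w) = (-3)·L_0 + (-8)·L_1 + 9·L_2 + (-6)·L_3
  (-3)·L_0(w) = (1/13)w^3 + (1/26)w^2 - (11/26)w - 5/13
  (-8)·L_1(w) = -(8/9)w^3 - (20/9)w^2 + (68/9)w + 80/9
  9·L_2(w) = -(6/7)w^3 - 3w^2 + 6w + 120/7
  (-6)·L_3(w) = -(16/273)w^3 - (16/39)w^2 - (32/39)w - 128/273
Adding term by term: -(1415/819)w^3 - (1309/234)w^2 + (2881/234)w + 20621/819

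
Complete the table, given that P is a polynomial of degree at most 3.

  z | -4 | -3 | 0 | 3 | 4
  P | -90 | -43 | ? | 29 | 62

2

The 4 known values determine P uniquely (degree ≤ 3).
L_0(0) = (3)·(-3)·(-4)/[(-1)·(-7)·(-8)] = -9/14
L_1(0) = (4)·(-3)·(-4)/[(1)·(-6)·(-7)] = 8/7
L_2(0) = (4)·(3)·(-4)/[(7)·(6)·(-1)] = 8/7
L_3(0) = (4)·(3)·(-3)/[(8)·(7)·(1)] = -9/14
Sum: (-90)·(-9/14) + (-43)·(8/7) + 29·(8/7) + 62·(-9/14) = 2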